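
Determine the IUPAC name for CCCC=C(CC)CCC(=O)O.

Counting along the main chain through the –COOH group and the multiple bond gives 8 carbons: the parent is octane.
The principal characteristic group is a carboxylic acid (terminal –COOH), named with the suffix -oic acid.
The chain contains a C=C double bond, so the unsaturation ending is -ene.
The numbering direction is chosen so that the carboxylic acid carbon is C-1 by definition.
This places the double bond between C-4 and C-5; an ethyl group at C-4.
Putting it together: 4-ethyloct-4-enoic acid.

4-ethyloct-4-enoic acid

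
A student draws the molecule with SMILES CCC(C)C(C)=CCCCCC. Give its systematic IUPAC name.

The longest carbon chain that includes the multiple bond has 10 carbons, so the parent hydride is decane.
The chain contains a C=C double bond, so the unsaturation ending is -ene.
The numbering direction is chosen so that numbering from this end puts the double bond at C-4 rather than C-6.
With this numbering: the double bond between C-4 and C-5; methyl groups at C-3 and C-4.
The name is 3,4-dimethyldec-4-ene.

3,4-dimethyldec-4-ene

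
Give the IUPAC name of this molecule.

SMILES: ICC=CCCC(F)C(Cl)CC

Counting along the main chain through the multiple bond gives 9 carbons: the parent is nonane.
The chain contains a C=C double bond, so the unsaturation ending is -ene.
The numbering direction is chosen so that numbering from this end puts the double bond at C-2 rather than C-7.
With this numbering: the double bond between C-2 and C-3; a chloro group at C-7; a fluoro group at C-6; an iodo group at C-1.
Prefixes are listed alphabetically: chloro, fluoro, iodo.
Assembling the pieces gives 7-chloro-6-fluoro-1-iodonon-2-ene.

7-chloro-6-fluoro-1-iodonon-2-ene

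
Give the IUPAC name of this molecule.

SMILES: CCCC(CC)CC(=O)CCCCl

1-chloro-6-ethylnonan-4-one

The longest chain bearing the carbonyl is 9 carbons long (nonane).
A ketone (C=O on an internal carbon) is the principal characteristic group, giving the suffix -one.
Number the chain so that numbering from this end puts the carbonyl group at C-4 rather than C-6.
That gives the carbonyl at C-4; a chloro group at C-1; an ethyl group at C-6.
The substituents are ordered alphabetically, ignoring any di-/tri- multipliers.
Assembling the pieces gives 1-chloro-6-ethylnonan-4-one.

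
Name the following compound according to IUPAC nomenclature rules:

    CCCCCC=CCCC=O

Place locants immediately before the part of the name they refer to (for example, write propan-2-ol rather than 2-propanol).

dec-4-enal

The longest carbon chain that includes the –CHO group and the multiple bond has 10 carbons, so the parent hydride is decane.
The principal characteristic group is an aldehyde (terminal –CHO), named with the suffix -al.
A C=C double bond in the chain gives the infix -ene-.
The numbering direction is chosen so that the aldehyde carbon is C-1 by definition.
This places the double bond between C-4 and C-5.
Assembling the pieces gives dec-4-enal.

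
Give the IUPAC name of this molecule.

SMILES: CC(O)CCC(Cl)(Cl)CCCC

Counting along the main chain through the –OH group gives 9 carbons: the parent is nonane.
The principal characteristic group is an alcohol (–OH), named with the suffix -ol.
The numbering direction is chosen so that numbering from this end puts the hydroxyl group at C-2 rather than C-8.
With this numbering: the hydroxyl at C-2; two chloro groups at C-5.
Putting it together: 5,5-dichlorononan-2-ol.

5,5-dichlorononan-2-ol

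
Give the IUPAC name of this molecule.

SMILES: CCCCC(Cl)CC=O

The longest chain bearing the –CHO group is 7 carbons long (heptane).
The highest-priority functional group is an aldehyde (terminal –CHO), so the name ends in -al.
Number the chain so that the aldehyde carbon is C-1 by definition.
This places a chloro group at C-3.
Putting it together: 3-chloroheptanal.

3-chloroheptanal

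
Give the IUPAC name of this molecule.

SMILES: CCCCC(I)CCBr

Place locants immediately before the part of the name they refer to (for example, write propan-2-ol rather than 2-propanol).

1-bromo-3-iodoheptane

The parent chain contains 7 carbons (heptane).
Choose the numbering such that the substituent locant set {1,3} is lower than {5,7} at the first point of difference.
That gives a bromo group at C-1; an iodo group at C-3.
Prefixes are listed alphabetically: bromo, iodo.
Putting it together: 1-bromo-3-iodoheptane.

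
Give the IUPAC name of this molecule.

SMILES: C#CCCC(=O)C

hex-5-yn-2-one

The longest carbon chain that includes the carbonyl and the multiple bond has 6 carbons, so the parent hydride is hexane.
The highest-priority functional group is a ketone (C=O on an internal carbon), so the name ends in -one.
There is one C≡C triple bond, indicated by the ending -yne.
Choose the numbering such that numbering from this end puts the carbonyl group at C-2 rather than C-5.
This places the carbonyl at C-2; the triple bond between C-5 and C-6.
Assembling the pieces gives hex-5-yn-2-one.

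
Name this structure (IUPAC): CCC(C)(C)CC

The longest carbon chain is 5 atoms: the parent is pentane.
Both numbering directions give the same locant set; either may be used.
With this numbering: two methyl groups at C-3.
Putting it together: 3,3-dimethylpentane.

3,3-dimethylpentane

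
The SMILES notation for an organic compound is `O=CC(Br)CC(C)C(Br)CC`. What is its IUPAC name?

2,5-dibromo-4-methylheptanal

Counting along the main chain through the –CHO group gives 7 carbons: the parent is heptane.
The highest-priority functional group is an aldehyde (terminal –CHO), so the name ends in -al.
The numbering direction is chosen so that the aldehyde carbon is C-1 by definition.
That gives bromo groups at C-2 and C-5; a methyl group at C-4.
The substituents are ordered alphabetically, ignoring any di-/tri- multipliers.
Putting it together: 2,5-dibromo-4-methylheptanal.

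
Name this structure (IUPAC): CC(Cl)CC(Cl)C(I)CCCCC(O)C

The longest carbon chain that includes the –OH group has 11 carbons, so the parent hydride is undecane.
The highest-priority functional group is an alcohol (–OH), so the name ends in -ol.
Choose the numbering such that numbering from this end puts the hydroxyl group at C-2 rather than C-10.
This places the hydroxyl at C-2; chloro groups at C-8 and C-10; an iodo group at C-7.
The substituents are ordered alphabetically, ignoring any di-/tri- multipliers.
Assembling the pieces gives 8,10-dichloro-7-iodoundecan-2-ol.

8,10-dichloro-7-iodoundecan-2-ol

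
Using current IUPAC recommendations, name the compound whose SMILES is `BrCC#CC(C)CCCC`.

Counting along the main chain through the multiple bond gives 8 carbons: the parent is octane.
A C≡C triple bond in the chain gives the infix -yne-.
Number the chain so that numbering from this end puts the triple bond at C-2 rather than C-6.
This places the triple bond between C-2 and C-3; a bromo group at C-1; a methyl group at C-4.
The substituents are ordered alphabetically, ignoring any di-/tri- multipliers.
Putting it together: 1-bromo-4-methyloct-2-yne.

1-bromo-4-methyloct-2-yne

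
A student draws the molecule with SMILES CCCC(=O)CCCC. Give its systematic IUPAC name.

octan-4-one

The longest chain bearing the carbonyl is 8 carbons long (octane).
A ketone (C=O on an internal carbon) is the principal characteristic group, giving the suffix -one.
The numbering direction is chosen so that numbering from this end puts the carbonyl group at C-4 rather than C-5.
With this numbering: the carbonyl at C-4.
Assembling the pieces gives octan-4-one.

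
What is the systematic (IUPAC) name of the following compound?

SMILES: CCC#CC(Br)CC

5-bromohept-3-yne

The longest chain bearing the multiple bond is 7 carbons long (heptane).
A C≡C triple bond in the chain gives the infix -yne-.
Number the chain so that numbering from this end puts the triple bond at C-3 rather than C-4.
With this numbering: the triple bond between C-3 and C-4; a bromo group at C-5.
The name is 5-bromohept-3-yne.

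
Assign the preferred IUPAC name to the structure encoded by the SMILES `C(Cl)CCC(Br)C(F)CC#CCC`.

The longest carbon chain that includes the multiple bond has 10 carbons, so the parent hydride is decane.
The chain contains a C≡C triple bond, so the unsaturation ending is -yne.
Number the chain so that numbering from this end puts the triple bond at C-3 rather than C-7.
This places the triple bond between C-3 and C-4; a bromo group at C-7; a chloro group at C-10; a fluoro group at C-6.
The substituents are ordered alphabetically, ignoring any di-/tri- multipliers.
Putting it together: 7-bromo-10-chloro-6-fluorodec-3-yne.

7-bromo-10-chloro-6-fluorodec-3-yne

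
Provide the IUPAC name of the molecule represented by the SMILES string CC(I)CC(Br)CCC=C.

5-bromo-7-iodooct-1-ene

The longest chain bearing the multiple bond is 8 carbons long (octane).
A C=C double bond in the chain gives the infix -ene-.
Number the chain so that numbering from this end puts the double bond at C-1 rather than C-7.
That gives the double bond between C-1 and C-2; a bromo group at C-5; an iodo group at C-7.
Substituent prefixes are cited in alphabetical order (multiplying prefixes like di-/tri- are ignored for ordering).
Putting it together: 5-bromo-7-iodooct-1-ene.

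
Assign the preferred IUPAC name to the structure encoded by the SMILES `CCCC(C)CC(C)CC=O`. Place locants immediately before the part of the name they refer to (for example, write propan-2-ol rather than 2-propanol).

Counting along the main chain through the –CHO group gives 8 carbons: the parent is octane.
The highest-priority functional group is an aldehyde (terminal –CHO), so the name ends in -al.
Choose the numbering such that the aldehyde carbon is C-1 by definition.
That gives methyl groups at C-3 and C-5.
Assembling the pieces gives 3,5-dimethyloctanal.

3,5-dimethyloctanal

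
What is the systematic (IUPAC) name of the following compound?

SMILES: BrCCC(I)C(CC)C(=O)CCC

8-bromo-5-ethyl-6-iodooctan-4-one

Counting along the main chain through the carbonyl gives 8 carbons: the parent is octane.
The principal characteristic group is a ketone (C=O on an internal carbon), named with the suffix -one.
Number the chain so that numbering from this end puts the carbonyl group at C-4 rather than C-5.
That gives the carbonyl at C-4; a bromo group at C-8; an ethyl group at C-5; an iodo group at C-6.
Prefixes are listed alphabetically: bromo, ethyl, iodo.
The name is 8-bromo-5-ethyl-6-iodooctan-4-one.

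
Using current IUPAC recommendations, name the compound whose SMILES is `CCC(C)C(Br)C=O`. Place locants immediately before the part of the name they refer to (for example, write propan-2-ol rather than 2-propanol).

2-bromo-3-methylpentanal

Counting along the main chain through the –CHO group gives 5 carbons: the parent is pentane.
The principal characteristic group is an aldehyde (terminal –CHO), named with the suffix -al.
Number the chain so that the aldehyde carbon is C-1 by definition.
This places a bromo group at C-2; a methyl group at C-3.
The substituents are ordered alphabetically, ignoring any di-/tri- multipliers.
The name is 2-bromo-3-methylpentanal.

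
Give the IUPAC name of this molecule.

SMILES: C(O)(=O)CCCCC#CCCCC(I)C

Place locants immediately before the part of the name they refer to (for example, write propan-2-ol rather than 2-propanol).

The longest carbon chain that includes the –COOH group and the multiple bond has 12 carbons, so the parent hydride is dodecane.
A carboxylic acid (terminal –COOH) is the principal characteristic group, giving the suffix -oic acid.
A C≡C triple bond in the chain gives the infix -yne-.
The numbering direction is chosen so that the carboxylic acid carbon is C-1 by definition.
That gives the triple bond between C-6 and C-7; an iodo group at C-11.
Assembling the pieces gives 11-iodododec-6-ynoic acid.

11-iodododec-6-ynoic acid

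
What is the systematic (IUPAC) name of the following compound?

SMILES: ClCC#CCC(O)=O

The longest chain bearing the –COOH group and the multiple bond is 5 carbons long (pentane).
A carboxylic acid (terminal –COOH) is the principal characteristic group, giving the suffix -oic acid.
The chain contains a C≡C triple bond, so the unsaturation ending is -yne.
Number the chain so that the carboxylic acid carbon is C-1 by definition.
This places the triple bond between C-3 and C-4; a chloro group at C-5.
Assembling the pieces gives 5-chloropent-3-ynoic acid.

5-chloropent-3-ynoic acid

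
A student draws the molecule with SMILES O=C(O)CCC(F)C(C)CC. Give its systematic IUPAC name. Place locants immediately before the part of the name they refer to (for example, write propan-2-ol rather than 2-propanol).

Counting along the main chain through the –COOH group gives 7 carbons: the parent is heptane.
The principal characteristic group is a carboxylic acid (terminal –COOH), named with the suffix -oic acid.
Choose the numbering such that the carboxylic acid carbon is C-1 by definition.
This places a fluoro group at C-4; a methyl group at C-5.
The substituents are ordered alphabetically, ignoring any di-/tri- multipliers.
Assembling the pieces gives 4-fluoro-5-methylheptanoic acid.

4-fluoro-5-methylheptanoic acid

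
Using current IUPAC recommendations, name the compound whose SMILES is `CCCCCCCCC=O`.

nonanal

Counting along the main chain through the –CHO group gives 9 carbons: the parent is nonane.
The highest-priority functional group is an aldehyde (terminal –CHO), so the name ends in -al.
Choose the numbering such that the aldehyde carbon is C-1 by definition.
The name is nonanal.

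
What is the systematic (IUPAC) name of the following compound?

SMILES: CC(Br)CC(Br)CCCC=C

6,8-dibromonon-1-ene

The longest carbon chain that includes the multiple bond has 9 carbons, so the parent hydride is nonane.
The chain contains a C=C double bond, so the unsaturation ending is -ene.
Number the chain so that numbering from this end puts the double bond at C-1 rather than C-8.
This places the double bond between C-1 and C-2; bromo groups at C-6 and C-8.
Putting it together: 6,8-dibromonon-1-ene.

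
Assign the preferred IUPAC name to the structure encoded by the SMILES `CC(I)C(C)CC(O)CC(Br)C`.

The longest carbon chain that includes the –OH group has 8 carbons, so the parent hydride is octane.
The highest-priority functional group is an alcohol (–OH), so the name ends in -ol.
Choose the numbering such that numbering from this end puts the hydroxyl group at C-4 rather than C-5.
This places the hydroxyl at C-4; a bromo group at C-2; an iodo group at C-7; a methyl group at C-6.
Substituent prefixes are cited in alphabetical order (multiplying prefixes like di-/tri- are ignored for ordering).
Putting it together: 2-bromo-7-iodo-6-methyloctan-4-ol.

2-bromo-7-iodo-6-methyloctan-4-ol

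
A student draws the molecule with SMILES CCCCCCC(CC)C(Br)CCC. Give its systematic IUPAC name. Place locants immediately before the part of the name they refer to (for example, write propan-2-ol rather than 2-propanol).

4-bromo-5-ethylundecane

The longest carbon chain is 11 atoms: the parent is undecane.
The numbering direction is chosen so that the substituent locant set {4,5} is lower than {7,8} at the first point of difference.
With this numbering: a bromo group at C-4; an ethyl group at C-5.
The substituents are ordered alphabetically, ignoring any di-/tri- multipliers.
Assembling the pieces gives 4-bromo-5-ethylundecane.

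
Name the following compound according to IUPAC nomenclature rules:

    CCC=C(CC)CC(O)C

4-ethylhept-4-en-2-ol

The longest carbon chain that includes the –OH group and the multiple bond has 7 carbons, so the parent hydride is heptane.
An alcohol (–OH) is the principal characteristic group, giving the suffix -ol.
The chain contains a C=C double bond, so the unsaturation ending is -ene.
Number the chain so that numbering from this end puts the hydroxyl group at C-2 rather than C-6.
This places the hydroxyl at C-2; the double bond between C-4 and C-5; an ethyl group at C-4.
The name is 4-ethylhept-4-en-2-ol.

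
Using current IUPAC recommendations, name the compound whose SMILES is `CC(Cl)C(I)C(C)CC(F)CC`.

The longest carbon chain is 8 atoms: the parent is octane.
The numbering direction is chosen so that the substituent locant set {2,3,4,6} is lower than {3,5,6,7} at the first point of difference.
That gives a chloro group at C-2; a fluoro group at C-6; an iodo group at C-3; a methyl group at C-4.
Substituent prefixes are cited in alphabetical order (multiplying prefixes like di-/tri- are ignored for ordering).
The name is 2-chloro-6-fluoro-3-iodo-4-methyloctane.

2-chloro-6-fluoro-3-iodo-4-methyloctane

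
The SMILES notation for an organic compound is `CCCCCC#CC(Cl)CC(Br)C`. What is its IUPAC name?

2-bromo-4-chloroundec-5-yne

The longest chain bearing the multiple bond is 11 carbons long (undecane).
The chain contains a C≡C triple bond, so the unsaturation ending is -yne.
Number the chain so that numbering from this end puts the triple bond at C-5 rather than C-6.
With this numbering: the triple bond between C-5 and C-6; a bromo group at C-2; a chloro group at C-4.
Prefixes are listed alphabetically: bromo, chloro.
Putting it together: 2-bromo-4-chloroundec-5-yne.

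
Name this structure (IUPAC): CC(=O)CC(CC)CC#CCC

4-ethylnon-6-yn-2-one

The longest carbon chain that includes the carbonyl and the multiple bond has 9 carbons, so the parent hydride is nonane.
A ketone (C=O on an internal carbon) is the principal characteristic group, giving the suffix -one.
A C≡C triple bond in the chain gives the infix -yne-.
Number the chain so that numbering from this end puts the carbonyl group at C-2 rather than C-8.
This places the carbonyl at C-2; the triple bond between C-6 and C-7; an ethyl group at C-4.
The name is 4-ethylnon-6-yn-2-one.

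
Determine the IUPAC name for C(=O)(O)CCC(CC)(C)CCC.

The longest carbon chain that includes the –COOH group has 7 carbons, so the parent hydride is heptane.
A carboxylic acid (terminal –COOH) is the principal characteristic group, giving the suffix -oic acid.
The numbering direction is chosen so that the carboxylic acid carbon is C-1 by definition.
That gives an ethyl group at C-4; a methyl group at C-4.
Substituent prefixes are cited in alphabetical order (multiplying prefixes like di-/tri- are ignored for ordering).
The name is 4-ethyl-4-methylheptanoic acid.

4-ethyl-4-methylheptanoic acid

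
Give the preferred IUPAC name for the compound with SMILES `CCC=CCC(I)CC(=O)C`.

Counting along the main chain through the carbonyl and the multiple bond gives 9 carbons: the parent is nonane.
The principal characteristic group is a ketone (C=O on an internal carbon), named with the suffix -one.
A C=C double bond in the chain gives the infix -ene-.
The numbering direction is chosen so that numbering from this end puts the carbonyl group at C-2 rather than C-8.
That gives the carbonyl at C-2; the double bond between C-6 and C-7; an iodo group at C-4.
Putting it together: 4-iodonon-6-en-2-one.

4-iodonon-6-en-2-one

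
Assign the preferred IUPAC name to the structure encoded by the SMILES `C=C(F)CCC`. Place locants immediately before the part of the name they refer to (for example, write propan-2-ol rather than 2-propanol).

2-fluoropent-1-ene

Counting along the main chain through the multiple bond gives 5 carbons: the parent is pentane.
A C=C double bond in the chain gives the infix -ene-.
The numbering direction is chosen so that numbering from this end puts the double bond at C-1 rather than C-4.
That gives the double bond between C-1 and C-2; a fluoro group at C-2.
The name is 2-fluoropent-1-ene.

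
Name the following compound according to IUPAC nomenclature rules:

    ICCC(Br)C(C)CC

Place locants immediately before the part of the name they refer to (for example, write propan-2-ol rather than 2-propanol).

The parent chain contains 6 carbons (hexane).
The numbering direction is chosen so that the substituent locant set {1,3,4} is lower than {3,4,6} at the first point of difference.
This places a bromo group at C-3; an iodo group at C-1; a methyl group at C-4.
Prefixes are listed alphabetically: bromo, iodo, methyl.
Putting it together: 3-bromo-1-iodo-4-methylhexane.

3-bromo-1-iodo-4-methylhexane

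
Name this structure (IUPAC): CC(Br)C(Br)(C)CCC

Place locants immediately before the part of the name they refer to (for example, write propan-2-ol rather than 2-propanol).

The longest continuous carbon chain has 6 atoms, so the parent hydride is hexane.
Number the chain so that the substituent locant set {2,3,3} is lower than {4,4,5} at the first point of difference.
That gives bromo groups at C-2 and C-3; a methyl group at C-3.
Prefixes are listed alphabetically: bromo, methyl.
Assembling the pieces gives 2,3-dibromo-3-methylhexane.

2,3-dibromo-3-methylhexane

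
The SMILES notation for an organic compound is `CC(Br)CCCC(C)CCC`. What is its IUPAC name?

2-bromo-6-methylnonane

The longest carbon chain is 9 atoms: the parent is nonane.
Choose the numbering such that the substituent locant set {2,6} is lower than {4,8} at the first point of difference.
With this numbering: a bromo group at C-2; a methyl group at C-6.
Prefixes are listed alphabetically: bromo, methyl.
Putting it together: 2-bromo-6-methylnonane.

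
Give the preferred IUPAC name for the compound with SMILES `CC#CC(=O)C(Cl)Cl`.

1,1-dichloropent-3-yn-2-one

The longest carbon chain that includes the carbonyl and the multiple bond has 5 carbons, so the parent hydride is pentane.
The principal characteristic group is a ketone (C=O on an internal carbon), named with the suffix -one.
A C≡C triple bond in the chain gives the infix -yne-.
Choose the numbering such that numbering from this end puts the carbonyl group at C-2 rather than C-4.
This places the carbonyl at C-2; the triple bond between C-3 and C-4; two chloro groups at C-1.
Putting it together: 1,1-dichloropent-3-yn-2-one.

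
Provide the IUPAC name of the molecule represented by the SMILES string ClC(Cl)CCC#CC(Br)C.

2-bromo-7,7-dichlorohept-3-yne

Counting along the main chain through the multiple bond gives 7 carbons: the parent is heptane.
A C≡C triple bond in the chain gives the infix -yne-.
The numbering direction is chosen so that numbering from this end puts the triple bond at C-3 rather than C-4.
This places the triple bond between C-3 and C-4; a bromo group at C-2; two chloro groups at C-7.
Substituent prefixes are cited in alphabetical order (multiplying prefixes like di-/tri- are ignored for ordering).
Assembling the pieces gives 2-bromo-7,7-dichlorohept-3-yne.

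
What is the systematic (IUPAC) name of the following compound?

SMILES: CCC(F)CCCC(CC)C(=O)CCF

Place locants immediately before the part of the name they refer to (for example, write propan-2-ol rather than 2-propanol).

The longest chain bearing the carbonyl is 10 carbons long (decane).
The principal characteristic group is a ketone (C=O on an internal carbon), named with the suffix -one.
Choose the numbering such that numbering from this end puts the carbonyl group at C-3 rather than C-8.
This places the carbonyl at C-3; an ethyl group at C-4; fluoro groups at C-1 and C-8.
Substituent prefixes are cited in alphabetical order (multiplying prefixes like di-/tri- are ignored for ordering).
The name is 4-ethyl-1,8-difluorodecan-3-one.

4-ethyl-1,8-difluorodecan-3-one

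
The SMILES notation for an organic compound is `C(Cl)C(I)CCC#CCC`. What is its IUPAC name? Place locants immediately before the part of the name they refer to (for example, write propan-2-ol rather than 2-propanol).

The longest chain bearing the multiple bond is 8 carbons long (octane).
There is one C≡C triple bond, indicated by the ending -yne.
The numbering direction is chosen so that numbering from this end puts the triple bond at C-3 rather than C-5.
With this numbering: the triple bond between C-3 and C-4; a chloro group at C-8; an iodo group at C-7.
Substituent prefixes are cited in alphabetical order (multiplying prefixes like di-/tri- are ignored for ordering).
Putting it together: 8-chloro-7-iodooct-3-yne.

8-chloro-7-iodooct-3-yne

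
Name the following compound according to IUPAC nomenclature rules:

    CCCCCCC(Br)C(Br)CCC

The parent chain contains 11 carbons (undecane).
The numbering direction is chosen so that the substituent locant set {4,5} is lower than {7,8} at the first point of difference.
That gives bromo groups at C-4 and C-5.
The name is 4,5-dibromoundecane.

4,5-dibromoundecane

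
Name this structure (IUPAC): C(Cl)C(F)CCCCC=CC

9-chloro-8-fluoronon-2-ene

Counting along the main chain through the multiple bond gives 9 carbons: the parent is nonane.
A C=C double bond in the chain gives the infix -ene-.
Number the chain so that numbering from this end puts the double bond at C-2 rather than C-7.
With this numbering: the double bond between C-2 and C-3; a chloro group at C-9; a fluoro group at C-8.
The substituents are ordered alphabetically, ignoring any di-/tri- multipliers.
Putting it together: 9-chloro-8-fluoronon-2-ene.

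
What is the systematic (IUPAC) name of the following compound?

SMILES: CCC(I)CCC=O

4-iodohexanal

The longest carbon chain that includes the –CHO group has 6 carbons, so the parent hydride is hexane.
An aldehyde (terminal –CHO) is the principal characteristic group, giving the suffix -al.
The numbering direction is chosen so that the aldehyde carbon is C-1 by definition.
That gives an iodo group at C-4.
The name is 4-iodohexanal.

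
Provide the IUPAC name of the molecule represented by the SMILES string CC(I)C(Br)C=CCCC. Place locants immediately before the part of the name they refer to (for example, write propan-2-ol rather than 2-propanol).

The longest carbon chain that includes the multiple bond has 8 carbons, so the parent hydride is octane.
A C=C double bond in the chain gives the infix -ene-.
Choose the numbering such that the substituent locant set {2,3} is lower than {6,7} at the first point of difference.
That gives the double bond between C-4 and C-5; a bromo group at C-3; an iodo group at C-2.
The substituents are ordered alphabetically, ignoring any di-/tri- multipliers.
Putting it together: 3-bromo-2-iodooct-4-ene.

3-bromo-2-iodooct-4-ene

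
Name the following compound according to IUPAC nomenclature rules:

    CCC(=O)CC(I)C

The longest carbon chain that includes the carbonyl has 6 carbons, so the parent hydride is hexane.
The principal characteristic group is a ketone (C=O on an internal carbon), named with the suffix -one.
Choose the numbering such that numbering from this end puts the carbonyl group at C-3 rather than C-4.
With this numbering: the carbonyl at C-3; an iodo group at C-5.
Assembling the pieces gives 5-iodohexan-3-one.

5-iodohexan-3-one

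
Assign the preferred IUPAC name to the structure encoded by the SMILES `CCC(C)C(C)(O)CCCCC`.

3,4-dimethylnonan-4-ol

Counting along the main chain through the –OH group gives 9 carbons: the parent is nonane.
The principal characteristic group is an alcohol (–OH), named with the suffix -ol.
Number the chain so that numbering from this end puts the hydroxyl group at C-4 rather than C-6.
That gives the hydroxyl at C-4; methyl groups at C-3 and C-4.
The name is 3,4-dimethylnonan-4-ol.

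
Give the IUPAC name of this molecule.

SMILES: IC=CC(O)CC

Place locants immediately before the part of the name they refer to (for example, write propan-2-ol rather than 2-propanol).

The longest chain bearing the –OH group and the multiple bond is 5 carbons long (pentane).
The principal characteristic group is an alcohol (–OH), named with the suffix -ol.
The chain contains a C=C double bond, so the unsaturation ending is -ene.
The numbering direction is chosen so that numbering from this end puts the double bond at C-1 rather than C-4.
This places the hydroxyl at C-3; the double bond between C-1 and C-2; an iodo group at C-1.
Assembling the pieces gives 1-iodopent-1-en-3-ol.

1-iodopent-1-en-3-ol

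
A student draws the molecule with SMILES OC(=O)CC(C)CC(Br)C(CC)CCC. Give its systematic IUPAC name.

5-bromo-6-ethyl-3-methylnonanoic acid

The longest chain bearing the –COOH group is 9 carbons long (nonane).
The principal characteristic group is a carboxylic acid (terminal –COOH), named with the suffix -oic acid.
Choose the numbering such that the carboxylic acid carbon is C-1 by definition.
This places a bromo group at C-5; an ethyl group at C-6; a methyl group at C-3.
Substituent prefixes are cited in alphabetical order (multiplying prefixes like di-/tri- are ignored for ordering).
The name is 5-bromo-6-ethyl-3-methylnonanoic acid.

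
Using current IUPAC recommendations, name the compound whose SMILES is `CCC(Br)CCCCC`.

3-bromooctane

The parent chain contains 8 carbons (octane).
Number the chain so that the substituent locant set {3} is lower than {6} at the first point of difference.
With this numbering: a bromo group at C-3.
Assembling the pieces gives 3-bromooctane.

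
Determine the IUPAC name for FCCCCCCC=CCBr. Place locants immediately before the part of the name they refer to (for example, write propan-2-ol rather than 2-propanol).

The longest chain bearing the multiple bond is 9 carbons long (nonane).
A C=C double bond in the chain gives the infix -ene-.
Number the chain so that numbering from this end puts the double bond at C-2 rather than C-7.
This places the double bond between C-2 and C-3; a bromo group at C-1; a fluoro group at C-9.
The substituents are ordered alphabetically, ignoring any di-/tri- multipliers.
Putting it together: 1-bromo-9-fluoronon-2-ene.

1-bromo-9-fluoronon-2-ene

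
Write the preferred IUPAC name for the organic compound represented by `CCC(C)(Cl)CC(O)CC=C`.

6-chloro-6-methyloct-1-en-4-ol

Counting along the main chain through the –OH group and the multiple bond gives 8 carbons: the parent is octane.
The highest-priority functional group is an alcohol (–OH), so the name ends in -ol.
There is one C=C double bond, indicated by the ending -ene.
The numbering direction is chosen so that numbering from this end puts the hydroxyl group at C-4 rather than C-5.
With this numbering: the hydroxyl at C-4; the double bond between C-1 and C-2; a chloro group at C-6; a methyl group at C-6.
The substituents are ordered alphabetically, ignoring any di-/tri- multipliers.
Putting it together: 6-chloro-6-methyloct-1-en-4-ol.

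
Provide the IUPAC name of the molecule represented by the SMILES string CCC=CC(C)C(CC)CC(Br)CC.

8-bromo-6-ethyl-5-methyldec-3-ene

The longest chain bearing the multiple bond is 10 carbons long (decane).
There is one C=C double bond, indicated by the ending -ene.
Choose the numbering such that numbering from this end puts the double bond at C-3 rather than C-7.
That gives the double bond between C-3 and C-4; a bromo group at C-8; an ethyl group at C-6; a methyl group at C-5.
Prefixes are listed alphabetically: bromo, ethyl, methyl.
The name is 8-bromo-6-ethyl-5-methyldec-3-ene.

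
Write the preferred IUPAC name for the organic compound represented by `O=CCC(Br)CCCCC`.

Counting along the main chain through the –CHO group gives 8 carbons: the parent is octane.
The principal characteristic group is an aldehyde (terminal –CHO), named with the suffix -al.
Number the chain so that the aldehyde carbon is C-1 by definition.
With this numbering: a bromo group at C-3.
The name is 3-bromooctanal.

3-bromooctanal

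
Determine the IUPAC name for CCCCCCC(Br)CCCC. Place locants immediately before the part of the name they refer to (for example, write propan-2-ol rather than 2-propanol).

5-bromoundecane

The longest carbon chain is 11 atoms: the parent is undecane.
The numbering direction is chosen so that the substituent locant set {5} is lower than {7} at the first point of difference.
That gives a bromo group at C-5.
Putting it together: 5-bromoundecane.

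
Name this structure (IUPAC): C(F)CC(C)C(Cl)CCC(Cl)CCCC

4,7-dichloro-1-fluoro-3-methylundecane

The longest carbon chain is 11 atoms: the parent is undecane.
Choose the numbering such that the substituent locant set {1,3,4,7} is lower than {5,8,9,11} at the first point of difference.
This places chloro groups at C-4 and C-7; a fluoro group at C-1; a methyl group at C-3.
Prefixes are listed alphabetically: chloro, fluoro, methyl.
Putting it together: 4,7-dichloro-1-fluoro-3-methylundecane.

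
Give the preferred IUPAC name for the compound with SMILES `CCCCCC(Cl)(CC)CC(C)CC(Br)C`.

The longest carbon chain is 11 atoms: the parent is undecane.
The numbering direction is chosen so that the substituent locant set {2,4,6,6} is lower than {6,6,8,10} at the first point of difference.
With this numbering: a bromo group at C-2; a chloro group at C-6; an ethyl group at C-6; a methyl group at C-4.
Prefixes are listed alphabetically: bromo, chloro, ethyl, methyl.
Assembling the pieces gives 2-bromo-6-chloro-6-ethyl-4-methylundecane.

2-bromo-6-chloro-6-ethyl-4-methylundecane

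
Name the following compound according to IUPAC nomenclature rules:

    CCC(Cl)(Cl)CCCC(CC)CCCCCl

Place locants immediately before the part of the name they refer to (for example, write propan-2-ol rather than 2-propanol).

1,9,9-trichloro-5-ethylundecane

The longest continuous carbon chain has 11 atoms, so the parent hydride is undecane.
Number the chain so that the substituent locant set {1,5,9,9} is lower than {3,3,7,11} at the first point of difference.
This places chloro groups at C-1 and C-9 (×2); an ethyl group at C-5.
The substituents are ordered alphabetically, ignoring any di-/tri- multipliers.
Assembling the pieces gives 1,9,9-trichloro-5-ethylundecane.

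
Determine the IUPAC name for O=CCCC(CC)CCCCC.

4-ethylnonanal

The longest carbon chain that includes the –CHO group has 9 carbons, so the parent hydride is nonane.
An aldehyde (terminal –CHO) is the principal characteristic group, giving the suffix -al.
Choose the numbering such that the aldehyde carbon is C-1 by definition.
With this numbering: an ethyl group at C-4.
The name is 4-ethylnonanal.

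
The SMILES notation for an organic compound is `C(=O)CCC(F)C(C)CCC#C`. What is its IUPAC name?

4-fluoro-5-methylnon-8-ynal

The longest carbon chain that includes the –CHO group and the multiple bond has 9 carbons, so the parent hydride is nonane.
The highest-priority functional group is an aldehyde (terminal –CHO), so the name ends in -al.
The chain contains a C≡C triple bond, so the unsaturation ending is -yne.
The numbering direction is chosen so that the aldehyde carbon is C-1 by definition.
This places the triple bond between C-8 and C-9; a fluoro group at C-4; a methyl group at C-5.
Substituent prefixes are cited in alphabetical order (multiplying prefixes like di-/tri- are ignored for ordering).
Assembling the pieces gives 4-fluoro-5-methylnon-8-ynal.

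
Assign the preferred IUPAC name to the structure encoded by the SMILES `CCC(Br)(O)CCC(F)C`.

The longest chain bearing the –OH group is 7 carbons long (heptane).
An alcohol (–OH) is the principal characteristic group, giving the suffix -ol.
Choose the numbering such that numbering from this end puts the hydroxyl group at C-3 rather than C-5.
That gives the hydroxyl at C-3; a bromo group at C-3; a fluoro group at C-6.
Prefixes are listed alphabetically: bromo, fluoro.
Putting it together: 3-bromo-6-fluoroheptan-3-ol.

3-bromo-6-fluoroheptan-3-ol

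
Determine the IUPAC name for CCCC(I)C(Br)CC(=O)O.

Counting along the main chain through the –COOH group gives 7 carbons: the parent is heptane.
The principal characteristic group is a carboxylic acid (terminal –COOH), named with the suffix -oic acid.
The numbering direction is chosen so that the carboxylic acid carbon is C-1 by definition.
This places a bromo group at C-3; an iodo group at C-4.
Substituent prefixes are cited in alphabetical order (multiplying prefixes like di-/tri- are ignored for ordering).
Putting it together: 3-bromo-4-iodoheptanoic acid.

3-bromo-4-iodoheptanoic acid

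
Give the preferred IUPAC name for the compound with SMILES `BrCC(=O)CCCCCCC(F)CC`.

Counting along the main chain through the carbonyl gives 11 carbons: the parent is undecane.
The highest-priority functional group is a ketone (C=O on an internal carbon), so the name ends in -one.
Choose the numbering such that numbering from this end puts the carbonyl group at C-2 rather than C-10.
That gives the carbonyl at C-2; a bromo group at C-1; a fluoro group at C-9.
Substituent prefixes are cited in alphabetical order (multiplying prefixes like di-/tri- are ignored for ordering).
The name is 1-bromo-9-fluoroundecan-2-one.

1-bromo-9-fluoroundecan-2-one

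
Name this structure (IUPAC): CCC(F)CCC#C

5-fluorohept-1-yne

Counting along the main chain through the multiple bond gives 7 carbons: the parent is heptane.
The chain contains a C≡C triple bond, so the unsaturation ending is -yne.
The numbering direction is chosen so that numbering from this end puts the triple bond at C-1 rather than C-6.
That gives the triple bond between C-1 and C-2; a fluoro group at C-5.
Assembling the pieces gives 5-fluorohept-1-yne.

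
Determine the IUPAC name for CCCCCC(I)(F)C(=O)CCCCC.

Counting along the main chain through the carbonyl gives 12 carbons: the parent is dodecane.
A ketone (C=O on an internal carbon) is the principal characteristic group, giving the suffix -one.
Choose the numbering such that numbering from this end puts the carbonyl group at C-6 rather than C-7.
This places the carbonyl at C-6; a fluoro group at C-7; an iodo group at C-7.
Substituent prefixes are cited in alphabetical order (multiplying prefixes like di-/tri- are ignored for ordering).
Assembling the pieces gives 7-fluoro-7-iodododecan-6-one.

7-fluoro-7-iodododecan-6-one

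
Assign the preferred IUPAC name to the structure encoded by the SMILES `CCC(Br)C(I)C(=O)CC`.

The longest chain bearing the carbonyl is 7 carbons long (heptane).
The principal characteristic group is a ketone (C=O on an internal carbon), named with the suffix -one.
Choose the numbering such that numbering from this end puts the carbonyl group at C-3 rather than C-5.
With this numbering: the carbonyl at C-3; a bromo group at C-5; an iodo group at C-4.
Substituent prefixes are cited in alphabetical order (multiplying prefixes like di-/tri- are ignored for ordering).
The name is 5-bromo-4-iodoheptan-3-one.

5-bromo-4-iodoheptan-3-one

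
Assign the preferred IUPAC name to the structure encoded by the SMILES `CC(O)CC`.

butan-2-ol

The longest carbon chain that includes the –OH group has 4 carbons, so the parent hydride is butane.
An alcohol (–OH) is the principal characteristic group, giving the suffix -ol.
The numbering direction is chosen so that numbering from this end puts the hydroxyl group at C-2 rather than C-3.
That gives the hydroxyl at C-2.
Assembling the pieces gives butan-2-ol.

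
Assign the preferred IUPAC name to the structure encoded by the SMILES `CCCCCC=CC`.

The longest carbon chain that includes the multiple bond has 8 carbons, so the parent hydride is octane.
The chain contains a C=C double bond, so the unsaturation ending is -ene.
Number the chain so that numbering from this end puts the double bond at C-2 rather than C-6.
This places the double bond between C-2 and C-3.
Putting it together: oct-2-ene.

oct-2-ene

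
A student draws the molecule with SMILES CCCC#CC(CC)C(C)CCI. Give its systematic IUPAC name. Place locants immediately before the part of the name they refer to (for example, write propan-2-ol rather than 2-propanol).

Counting along the main chain through the multiple bond gives 9 carbons: the parent is nonane.
A C≡C triple bond in the chain gives the infix -yne-.
The numbering direction is chosen so that numbering from this end puts the triple bond at C-4 rather than C-5.
With this numbering: the triple bond between C-4 and C-5; an ethyl group at C-6; an iodo group at C-9; a methyl group at C-7.
Prefixes are listed alphabetically: ethyl, iodo, methyl.
Assembling the pieces gives 6-ethyl-9-iodo-7-methylnon-4-yne.

6-ethyl-9-iodo-7-methylnon-4-yne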